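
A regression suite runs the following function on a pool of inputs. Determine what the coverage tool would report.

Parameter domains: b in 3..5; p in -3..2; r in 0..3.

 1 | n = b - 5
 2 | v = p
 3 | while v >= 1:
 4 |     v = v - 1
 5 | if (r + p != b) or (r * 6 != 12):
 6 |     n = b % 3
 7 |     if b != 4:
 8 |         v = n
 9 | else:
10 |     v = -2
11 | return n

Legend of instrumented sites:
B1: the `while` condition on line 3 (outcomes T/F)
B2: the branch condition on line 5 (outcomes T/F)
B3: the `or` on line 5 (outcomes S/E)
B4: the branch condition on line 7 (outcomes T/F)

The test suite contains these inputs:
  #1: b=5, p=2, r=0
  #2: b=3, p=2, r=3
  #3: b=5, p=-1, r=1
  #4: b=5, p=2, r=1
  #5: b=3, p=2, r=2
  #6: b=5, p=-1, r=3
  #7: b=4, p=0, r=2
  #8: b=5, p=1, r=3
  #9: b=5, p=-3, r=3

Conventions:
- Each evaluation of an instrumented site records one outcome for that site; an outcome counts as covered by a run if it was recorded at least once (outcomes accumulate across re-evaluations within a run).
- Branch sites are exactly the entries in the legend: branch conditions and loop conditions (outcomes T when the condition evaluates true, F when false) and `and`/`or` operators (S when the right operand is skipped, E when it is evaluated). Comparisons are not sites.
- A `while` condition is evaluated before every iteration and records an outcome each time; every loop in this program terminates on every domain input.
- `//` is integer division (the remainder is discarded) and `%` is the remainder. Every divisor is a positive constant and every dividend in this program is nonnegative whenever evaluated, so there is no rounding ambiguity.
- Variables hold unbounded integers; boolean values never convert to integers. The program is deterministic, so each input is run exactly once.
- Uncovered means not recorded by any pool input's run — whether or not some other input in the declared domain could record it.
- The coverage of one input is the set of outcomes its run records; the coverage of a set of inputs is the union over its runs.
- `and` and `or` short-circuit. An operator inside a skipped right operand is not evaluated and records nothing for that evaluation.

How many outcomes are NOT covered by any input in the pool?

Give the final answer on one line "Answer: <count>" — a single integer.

test 1 (b=5, p=2, r=0) fires B1->T, B1->T, B1->F, B3->S, B2->T, B4->T; hits B1=T, B1=F, B2=T, B3=S, B4=T
test 2 (b=3, p=2, r=3) fires B1->T, B1->T, B1->F, B3->S, B2->T, B4->T; hits B1=T, B1=F, B2=T, B3=S, B4=T
test 3 (b=5, p=-1, r=1) fires B1->F, B3->S, B2->T, B4->T; hits B1=F, B2=T, B3=S, B4=T
test 4 (b=5, p=2, r=1) fires B1->T, B1->T, B1->F, B3->S, B2->T, B4->T; hits B1=T, B1=F, B2=T, B3=S, B4=T
test 5 (b=3, p=2, r=2) fires B1->T, B1->T, B1->F, B3->S, B2->T, B4->T; hits B1=T, B1=F, B2=T, B3=S, B4=T
test 6 (b=5, p=-1, r=3) fires B1->F, B3->S, B2->T, B4->T; hits B1=F, B2=T, B3=S, B4=T
test 7 (b=4, p=0, r=2) fires B1->F, B3->S, B2->T, B4->F; hits B1=F, B2=T, B3=S, B4=F
test 8 (b=5, p=1, r=3) fires B1->T, B1->F, B3->S, B2->T, B4->T; hits B1=T, B1=F, B2=T, B3=S, B4=T
test 9 (b=5, p=-3, r=3) fires B1->F, B3->S, B2->T, B4->T; hits B1=F, B2=T, B3=S, B4=T
union over the pool: B1=T, B1=F, B2=T, B3=S, B4=T, B4=F
uncovered (2 of 8): B2=F, B3=E

Answer: 2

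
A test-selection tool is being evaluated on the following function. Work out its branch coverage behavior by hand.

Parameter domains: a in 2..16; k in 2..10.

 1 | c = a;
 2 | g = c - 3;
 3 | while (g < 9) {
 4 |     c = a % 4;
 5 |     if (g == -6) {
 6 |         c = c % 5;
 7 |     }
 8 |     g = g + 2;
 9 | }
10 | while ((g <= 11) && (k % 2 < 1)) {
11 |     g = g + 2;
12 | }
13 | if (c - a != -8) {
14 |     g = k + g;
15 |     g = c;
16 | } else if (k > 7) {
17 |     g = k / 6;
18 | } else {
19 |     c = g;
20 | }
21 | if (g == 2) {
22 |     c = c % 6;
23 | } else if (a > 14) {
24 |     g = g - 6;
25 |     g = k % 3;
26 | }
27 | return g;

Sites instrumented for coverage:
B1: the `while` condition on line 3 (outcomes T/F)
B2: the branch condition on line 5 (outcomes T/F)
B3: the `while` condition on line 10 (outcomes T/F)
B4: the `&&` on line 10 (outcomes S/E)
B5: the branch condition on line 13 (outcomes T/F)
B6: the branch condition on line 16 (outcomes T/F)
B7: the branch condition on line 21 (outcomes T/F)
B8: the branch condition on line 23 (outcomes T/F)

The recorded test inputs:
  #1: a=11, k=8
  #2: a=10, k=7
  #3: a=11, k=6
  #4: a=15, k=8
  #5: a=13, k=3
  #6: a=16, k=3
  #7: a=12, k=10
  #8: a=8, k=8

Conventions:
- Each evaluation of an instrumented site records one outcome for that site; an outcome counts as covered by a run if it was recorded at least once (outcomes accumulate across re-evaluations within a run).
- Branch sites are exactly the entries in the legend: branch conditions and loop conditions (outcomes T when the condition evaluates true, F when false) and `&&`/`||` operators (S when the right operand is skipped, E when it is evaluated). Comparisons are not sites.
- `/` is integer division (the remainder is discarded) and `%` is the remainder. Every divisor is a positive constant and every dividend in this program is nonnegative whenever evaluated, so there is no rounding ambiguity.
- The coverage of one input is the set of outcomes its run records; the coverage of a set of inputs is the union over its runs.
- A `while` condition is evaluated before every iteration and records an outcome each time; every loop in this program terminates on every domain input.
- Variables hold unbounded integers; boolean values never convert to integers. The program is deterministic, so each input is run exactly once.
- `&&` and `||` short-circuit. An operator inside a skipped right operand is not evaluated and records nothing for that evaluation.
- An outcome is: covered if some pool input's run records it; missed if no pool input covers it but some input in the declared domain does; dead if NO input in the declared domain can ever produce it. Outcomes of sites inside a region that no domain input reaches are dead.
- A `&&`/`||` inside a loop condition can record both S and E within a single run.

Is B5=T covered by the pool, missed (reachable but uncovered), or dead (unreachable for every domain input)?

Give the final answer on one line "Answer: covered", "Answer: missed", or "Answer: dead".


B5=T is recorded by pool input(s) 4, 5, 6, 7 -> covered
Answer: covered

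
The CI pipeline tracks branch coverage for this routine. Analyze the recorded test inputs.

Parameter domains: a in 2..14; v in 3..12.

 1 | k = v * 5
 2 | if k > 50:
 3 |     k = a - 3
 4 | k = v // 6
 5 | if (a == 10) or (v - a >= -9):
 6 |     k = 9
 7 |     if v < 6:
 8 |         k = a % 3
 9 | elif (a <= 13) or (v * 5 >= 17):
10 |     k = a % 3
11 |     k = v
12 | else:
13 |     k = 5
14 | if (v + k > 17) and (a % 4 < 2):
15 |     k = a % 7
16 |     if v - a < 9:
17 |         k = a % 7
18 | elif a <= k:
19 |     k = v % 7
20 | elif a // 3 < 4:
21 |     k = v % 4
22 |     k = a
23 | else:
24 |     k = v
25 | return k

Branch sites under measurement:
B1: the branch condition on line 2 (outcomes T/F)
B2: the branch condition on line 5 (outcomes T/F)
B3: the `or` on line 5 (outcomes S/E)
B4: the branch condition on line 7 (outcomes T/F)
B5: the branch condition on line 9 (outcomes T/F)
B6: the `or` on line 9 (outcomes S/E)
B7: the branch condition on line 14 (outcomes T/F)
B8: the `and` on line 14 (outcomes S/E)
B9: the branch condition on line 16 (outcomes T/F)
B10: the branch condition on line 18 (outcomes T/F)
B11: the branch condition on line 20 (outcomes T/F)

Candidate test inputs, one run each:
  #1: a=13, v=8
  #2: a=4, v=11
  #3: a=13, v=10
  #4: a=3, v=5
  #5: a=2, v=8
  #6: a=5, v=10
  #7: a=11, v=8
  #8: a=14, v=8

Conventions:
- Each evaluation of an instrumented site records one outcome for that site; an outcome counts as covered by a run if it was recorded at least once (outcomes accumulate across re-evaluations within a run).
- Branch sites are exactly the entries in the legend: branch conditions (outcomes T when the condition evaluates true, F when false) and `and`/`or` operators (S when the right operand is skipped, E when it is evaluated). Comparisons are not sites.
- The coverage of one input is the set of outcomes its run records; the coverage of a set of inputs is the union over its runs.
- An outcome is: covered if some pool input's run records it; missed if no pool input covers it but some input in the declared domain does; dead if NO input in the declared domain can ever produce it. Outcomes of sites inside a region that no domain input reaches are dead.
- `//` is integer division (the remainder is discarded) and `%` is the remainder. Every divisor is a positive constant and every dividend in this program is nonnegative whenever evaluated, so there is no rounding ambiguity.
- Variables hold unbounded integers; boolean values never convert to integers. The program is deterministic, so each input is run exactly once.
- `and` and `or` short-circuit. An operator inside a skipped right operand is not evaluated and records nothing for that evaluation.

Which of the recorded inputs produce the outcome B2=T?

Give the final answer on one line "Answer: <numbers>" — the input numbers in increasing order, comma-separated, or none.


input #1 (a=13, v=8): records B2=T
input #2 (a=4, v=11): records B2=T
input #3 (a=13, v=10): records B2=T
input #4 (a=3, v=5): records B2=T
input #5 (a=2, v=8): records B2=T
input #6 (a=5, v=10): records B2=T
input #7 (a=11, v=8): records B2=T
input #8 (a=14, v=8): records B2=T
Answer: 1, 2, 3, 4, 5, 6, 7, 8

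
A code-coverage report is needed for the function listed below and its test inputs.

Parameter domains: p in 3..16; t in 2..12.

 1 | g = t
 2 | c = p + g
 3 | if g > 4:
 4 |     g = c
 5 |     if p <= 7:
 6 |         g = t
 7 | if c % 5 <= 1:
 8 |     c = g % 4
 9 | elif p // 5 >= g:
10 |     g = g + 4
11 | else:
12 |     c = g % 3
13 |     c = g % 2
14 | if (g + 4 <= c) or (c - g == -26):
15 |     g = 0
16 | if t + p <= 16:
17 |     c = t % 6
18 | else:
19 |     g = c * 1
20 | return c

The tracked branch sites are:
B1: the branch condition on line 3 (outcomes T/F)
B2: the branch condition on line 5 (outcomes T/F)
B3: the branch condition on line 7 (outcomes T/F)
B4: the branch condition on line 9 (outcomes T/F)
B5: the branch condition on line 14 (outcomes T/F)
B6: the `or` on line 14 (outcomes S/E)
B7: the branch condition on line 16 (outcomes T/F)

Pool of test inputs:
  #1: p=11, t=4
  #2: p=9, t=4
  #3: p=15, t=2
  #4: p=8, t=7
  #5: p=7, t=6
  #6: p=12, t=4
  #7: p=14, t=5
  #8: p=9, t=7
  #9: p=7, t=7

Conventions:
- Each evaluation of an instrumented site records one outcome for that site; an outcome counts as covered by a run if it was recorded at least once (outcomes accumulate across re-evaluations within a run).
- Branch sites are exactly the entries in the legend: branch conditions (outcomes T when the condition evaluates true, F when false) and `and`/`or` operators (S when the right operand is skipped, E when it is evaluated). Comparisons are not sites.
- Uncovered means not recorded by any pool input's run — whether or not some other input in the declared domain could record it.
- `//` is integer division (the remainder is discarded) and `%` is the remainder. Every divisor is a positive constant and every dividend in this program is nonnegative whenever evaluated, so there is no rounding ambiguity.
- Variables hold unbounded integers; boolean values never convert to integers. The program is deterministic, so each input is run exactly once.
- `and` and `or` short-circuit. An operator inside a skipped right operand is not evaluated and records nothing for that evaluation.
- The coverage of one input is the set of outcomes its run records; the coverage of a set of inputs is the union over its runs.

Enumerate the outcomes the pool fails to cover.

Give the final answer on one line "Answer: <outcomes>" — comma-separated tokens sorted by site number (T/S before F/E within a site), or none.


#1 (p=11, t=4) -> B1->F, B3->T, B6->E, B5->F, B7->T; covered: B1=F, B3=T, B5=F, B6=E, B7=T
#2 (p=9, t=4) -> B1->F, B3->F, B4->F, B6->E, B5->F, B7->T; covered: B1=F, B3=F, B4=F, B5=F, B6=E, B7=T
#3 (p=15, t=2) -> B1->F, B3->F, B4->T, B6->S, B5->T, B7->F; covered: B1=F, B3=F, B4=T, B5=T, B6=S, B7=F
#4 (p=8, t=7) -> B1->T, B2->F, B3->T, B6->E, B5->F, B7->T; covered: B1=T, B2=F, B3=T, B5=F, B6=E, B7=T
#5 (p=7, t=6) -> B1->T, B2->T, B3->F, B4->F, B6->E, B5->F, B7->T; covered: B1=T, B2=T, B3=F, B4=F, B5=F, B6=E, B7=T
#6 (p=12, t=4) -> B1->F, B3->T, B6->E, B5->F, B7->T; covered: B1=F, B3=T, B5=F, B6=E, B7=T
#7 (p=14, t=5) -> B1->T, B2->F, B3->F, B4->F, B6->E, B5->F, B7->F; covered: B1=T, B2=F, B3=F, B4=F, B5=F, B6=E, B7=F
#8 (p=9, t=7) -> B1->T, B2->F, B3->T, B6->E, B5->F, B7->T; covered: B1=T, B2=F, B3=T, B5=F, B6=E, B7=T
#9 (p=7, t=7) -> B1->T, B2->T, B3->F, B4->F, B6->E, B5->F, B7->T; covered: B1=T, B2=T, B3=F, B4=F, B5=F, B6=E, B7=T
union over the pool: B1=T, B1=F, B2=T, B2=F, B3=T, B3=F, B4=T, B4=F, B5=T, B5=F, B6=S, B6=E, B7=T, B7=F
uncovered (0 of 14): none
Answer: none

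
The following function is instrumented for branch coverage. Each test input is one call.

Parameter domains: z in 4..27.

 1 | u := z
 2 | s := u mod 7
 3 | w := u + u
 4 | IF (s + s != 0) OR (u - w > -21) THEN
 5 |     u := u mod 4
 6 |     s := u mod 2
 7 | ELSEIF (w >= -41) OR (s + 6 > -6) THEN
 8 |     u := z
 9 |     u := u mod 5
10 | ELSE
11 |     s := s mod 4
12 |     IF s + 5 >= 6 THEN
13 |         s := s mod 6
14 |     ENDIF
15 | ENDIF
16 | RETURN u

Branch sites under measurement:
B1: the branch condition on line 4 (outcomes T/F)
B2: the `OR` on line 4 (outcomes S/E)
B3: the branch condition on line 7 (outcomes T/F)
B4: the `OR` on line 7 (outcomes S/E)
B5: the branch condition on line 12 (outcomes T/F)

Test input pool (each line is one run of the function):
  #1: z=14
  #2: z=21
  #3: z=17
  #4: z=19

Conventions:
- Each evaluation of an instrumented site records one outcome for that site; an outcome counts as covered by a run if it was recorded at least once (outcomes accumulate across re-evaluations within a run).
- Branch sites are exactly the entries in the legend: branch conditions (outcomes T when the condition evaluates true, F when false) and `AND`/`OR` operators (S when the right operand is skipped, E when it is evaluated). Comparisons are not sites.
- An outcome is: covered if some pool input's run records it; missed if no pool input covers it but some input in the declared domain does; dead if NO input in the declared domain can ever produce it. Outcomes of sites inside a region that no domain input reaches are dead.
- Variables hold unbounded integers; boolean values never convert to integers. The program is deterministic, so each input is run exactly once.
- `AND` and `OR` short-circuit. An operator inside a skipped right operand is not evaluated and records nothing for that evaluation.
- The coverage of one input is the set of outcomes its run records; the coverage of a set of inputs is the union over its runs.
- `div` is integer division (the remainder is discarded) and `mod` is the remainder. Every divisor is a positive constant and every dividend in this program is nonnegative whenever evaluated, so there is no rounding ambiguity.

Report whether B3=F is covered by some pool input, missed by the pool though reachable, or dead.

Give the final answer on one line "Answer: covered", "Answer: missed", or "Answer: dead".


no pool input records B3=F
checking all 24 inputs in the declared domain: B3=F is never recorded -> dead
Answer: dead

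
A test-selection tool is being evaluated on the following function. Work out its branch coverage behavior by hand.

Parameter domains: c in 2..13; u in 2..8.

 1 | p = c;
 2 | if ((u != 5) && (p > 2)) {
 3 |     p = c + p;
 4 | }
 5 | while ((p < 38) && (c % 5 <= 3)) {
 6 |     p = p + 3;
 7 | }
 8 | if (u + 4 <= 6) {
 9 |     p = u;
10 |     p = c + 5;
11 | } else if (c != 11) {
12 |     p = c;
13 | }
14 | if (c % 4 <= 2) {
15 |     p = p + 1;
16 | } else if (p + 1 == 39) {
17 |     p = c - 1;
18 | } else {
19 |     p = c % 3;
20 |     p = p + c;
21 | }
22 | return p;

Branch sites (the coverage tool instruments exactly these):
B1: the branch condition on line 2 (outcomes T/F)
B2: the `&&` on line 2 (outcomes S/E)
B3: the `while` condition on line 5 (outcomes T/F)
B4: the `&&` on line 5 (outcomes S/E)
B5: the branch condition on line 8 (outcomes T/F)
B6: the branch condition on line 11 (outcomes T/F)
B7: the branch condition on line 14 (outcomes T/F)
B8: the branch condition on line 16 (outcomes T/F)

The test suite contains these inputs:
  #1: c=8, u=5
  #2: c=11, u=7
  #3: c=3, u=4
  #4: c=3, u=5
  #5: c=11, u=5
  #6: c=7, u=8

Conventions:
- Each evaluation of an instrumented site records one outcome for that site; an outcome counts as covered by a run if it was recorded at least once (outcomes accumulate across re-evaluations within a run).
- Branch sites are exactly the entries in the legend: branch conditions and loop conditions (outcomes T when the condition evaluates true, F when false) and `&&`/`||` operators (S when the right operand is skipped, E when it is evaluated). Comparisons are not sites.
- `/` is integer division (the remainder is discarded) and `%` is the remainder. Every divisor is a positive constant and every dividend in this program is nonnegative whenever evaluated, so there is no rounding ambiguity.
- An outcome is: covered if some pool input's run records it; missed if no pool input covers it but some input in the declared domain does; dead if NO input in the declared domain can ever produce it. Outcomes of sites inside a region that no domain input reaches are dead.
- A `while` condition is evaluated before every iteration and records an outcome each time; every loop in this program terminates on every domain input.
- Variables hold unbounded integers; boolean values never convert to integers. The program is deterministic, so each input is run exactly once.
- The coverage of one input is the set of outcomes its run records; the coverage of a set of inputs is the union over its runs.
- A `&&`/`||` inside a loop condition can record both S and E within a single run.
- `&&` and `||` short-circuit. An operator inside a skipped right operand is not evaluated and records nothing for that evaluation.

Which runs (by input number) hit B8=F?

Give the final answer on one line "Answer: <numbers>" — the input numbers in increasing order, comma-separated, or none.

input #1 (c=8, u=5): does not produce B8=F
input #2 (c=11, u=7): produces B8=F
input #3 (c=3, u=4): produces B8=F
input #4 (c=3, u=5): produces B8=F
input #5 (c=11, u=5): does not produce B8=F
input #6 (c=7, u=8): produces B8=F

Answer: 2, 3, 4, 6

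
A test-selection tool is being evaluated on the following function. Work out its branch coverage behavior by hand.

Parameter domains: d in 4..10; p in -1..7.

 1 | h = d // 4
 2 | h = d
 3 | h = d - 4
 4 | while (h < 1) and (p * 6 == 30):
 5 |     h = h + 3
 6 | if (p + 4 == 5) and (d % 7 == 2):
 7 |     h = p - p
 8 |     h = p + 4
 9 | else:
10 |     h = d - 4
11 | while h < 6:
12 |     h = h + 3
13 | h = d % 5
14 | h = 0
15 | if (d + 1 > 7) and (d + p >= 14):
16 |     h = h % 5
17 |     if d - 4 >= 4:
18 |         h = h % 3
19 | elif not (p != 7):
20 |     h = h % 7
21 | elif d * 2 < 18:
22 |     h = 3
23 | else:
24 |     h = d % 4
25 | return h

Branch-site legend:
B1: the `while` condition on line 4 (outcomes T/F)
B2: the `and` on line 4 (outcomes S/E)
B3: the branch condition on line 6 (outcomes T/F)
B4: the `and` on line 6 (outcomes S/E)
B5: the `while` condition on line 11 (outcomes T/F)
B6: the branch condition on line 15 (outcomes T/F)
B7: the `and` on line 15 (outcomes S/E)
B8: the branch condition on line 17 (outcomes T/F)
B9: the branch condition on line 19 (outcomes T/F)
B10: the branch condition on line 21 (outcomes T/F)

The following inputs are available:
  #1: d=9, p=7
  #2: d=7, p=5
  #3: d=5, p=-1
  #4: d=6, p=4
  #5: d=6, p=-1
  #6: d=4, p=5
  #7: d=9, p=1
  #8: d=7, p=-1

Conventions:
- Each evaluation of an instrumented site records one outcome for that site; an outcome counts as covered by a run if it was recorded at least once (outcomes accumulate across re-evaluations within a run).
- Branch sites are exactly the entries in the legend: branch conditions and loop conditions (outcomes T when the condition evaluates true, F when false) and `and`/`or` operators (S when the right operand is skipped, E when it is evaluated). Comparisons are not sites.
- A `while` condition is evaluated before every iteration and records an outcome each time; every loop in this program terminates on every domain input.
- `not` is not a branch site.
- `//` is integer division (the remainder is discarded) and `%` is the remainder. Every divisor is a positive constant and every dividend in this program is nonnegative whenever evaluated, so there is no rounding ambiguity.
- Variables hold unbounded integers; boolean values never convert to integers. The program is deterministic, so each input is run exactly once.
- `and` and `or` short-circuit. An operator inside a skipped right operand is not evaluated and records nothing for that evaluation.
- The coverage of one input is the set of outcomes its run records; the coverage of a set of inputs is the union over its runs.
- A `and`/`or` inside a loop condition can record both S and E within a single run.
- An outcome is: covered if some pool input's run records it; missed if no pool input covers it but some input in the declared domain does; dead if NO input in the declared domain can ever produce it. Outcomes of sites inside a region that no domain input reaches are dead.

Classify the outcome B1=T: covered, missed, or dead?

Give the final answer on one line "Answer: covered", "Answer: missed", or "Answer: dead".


B1=T is recorded by pool input(s) 6 -> covered
Answer: covered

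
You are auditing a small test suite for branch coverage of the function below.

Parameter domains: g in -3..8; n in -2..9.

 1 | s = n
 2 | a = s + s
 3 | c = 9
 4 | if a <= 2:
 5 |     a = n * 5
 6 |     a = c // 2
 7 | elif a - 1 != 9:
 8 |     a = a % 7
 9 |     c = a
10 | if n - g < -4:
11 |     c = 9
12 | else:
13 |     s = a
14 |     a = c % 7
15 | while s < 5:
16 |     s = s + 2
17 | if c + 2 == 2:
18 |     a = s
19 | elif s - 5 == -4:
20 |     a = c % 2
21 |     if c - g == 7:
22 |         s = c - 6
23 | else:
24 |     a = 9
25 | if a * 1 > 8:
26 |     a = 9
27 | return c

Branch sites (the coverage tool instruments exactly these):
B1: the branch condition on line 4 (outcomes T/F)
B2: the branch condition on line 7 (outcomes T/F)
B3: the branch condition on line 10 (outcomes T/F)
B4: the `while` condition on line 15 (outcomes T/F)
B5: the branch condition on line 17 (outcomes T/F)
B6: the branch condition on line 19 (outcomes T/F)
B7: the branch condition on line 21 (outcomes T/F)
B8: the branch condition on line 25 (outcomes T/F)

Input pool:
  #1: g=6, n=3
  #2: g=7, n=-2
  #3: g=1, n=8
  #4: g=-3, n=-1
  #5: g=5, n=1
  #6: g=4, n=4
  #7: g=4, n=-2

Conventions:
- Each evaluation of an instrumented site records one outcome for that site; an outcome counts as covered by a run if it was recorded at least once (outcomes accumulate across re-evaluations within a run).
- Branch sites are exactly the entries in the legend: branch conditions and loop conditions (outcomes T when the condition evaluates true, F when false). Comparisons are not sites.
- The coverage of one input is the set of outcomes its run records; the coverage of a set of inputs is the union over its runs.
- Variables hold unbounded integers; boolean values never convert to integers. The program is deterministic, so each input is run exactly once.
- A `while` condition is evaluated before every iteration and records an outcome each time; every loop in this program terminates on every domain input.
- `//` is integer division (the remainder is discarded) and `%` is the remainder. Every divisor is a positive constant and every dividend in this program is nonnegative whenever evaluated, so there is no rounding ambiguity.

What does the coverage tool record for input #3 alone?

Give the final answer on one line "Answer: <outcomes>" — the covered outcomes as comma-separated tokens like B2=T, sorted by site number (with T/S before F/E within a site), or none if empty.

Running input #3 (g=1, n=8), event by event:
  B1->F, B2->T, B3->F, B4->T, B4->T, B4->F, B5->F, B6->F, B8->T
collecting distinct outcomes: B1=F, B2=T, B3=F, B4=T, B4=F, B5=F, B6=F, B8=T

Answer: B1=F, B2=T, B3=F, B4=T, B4=F, B5=F, B6=F, B8=T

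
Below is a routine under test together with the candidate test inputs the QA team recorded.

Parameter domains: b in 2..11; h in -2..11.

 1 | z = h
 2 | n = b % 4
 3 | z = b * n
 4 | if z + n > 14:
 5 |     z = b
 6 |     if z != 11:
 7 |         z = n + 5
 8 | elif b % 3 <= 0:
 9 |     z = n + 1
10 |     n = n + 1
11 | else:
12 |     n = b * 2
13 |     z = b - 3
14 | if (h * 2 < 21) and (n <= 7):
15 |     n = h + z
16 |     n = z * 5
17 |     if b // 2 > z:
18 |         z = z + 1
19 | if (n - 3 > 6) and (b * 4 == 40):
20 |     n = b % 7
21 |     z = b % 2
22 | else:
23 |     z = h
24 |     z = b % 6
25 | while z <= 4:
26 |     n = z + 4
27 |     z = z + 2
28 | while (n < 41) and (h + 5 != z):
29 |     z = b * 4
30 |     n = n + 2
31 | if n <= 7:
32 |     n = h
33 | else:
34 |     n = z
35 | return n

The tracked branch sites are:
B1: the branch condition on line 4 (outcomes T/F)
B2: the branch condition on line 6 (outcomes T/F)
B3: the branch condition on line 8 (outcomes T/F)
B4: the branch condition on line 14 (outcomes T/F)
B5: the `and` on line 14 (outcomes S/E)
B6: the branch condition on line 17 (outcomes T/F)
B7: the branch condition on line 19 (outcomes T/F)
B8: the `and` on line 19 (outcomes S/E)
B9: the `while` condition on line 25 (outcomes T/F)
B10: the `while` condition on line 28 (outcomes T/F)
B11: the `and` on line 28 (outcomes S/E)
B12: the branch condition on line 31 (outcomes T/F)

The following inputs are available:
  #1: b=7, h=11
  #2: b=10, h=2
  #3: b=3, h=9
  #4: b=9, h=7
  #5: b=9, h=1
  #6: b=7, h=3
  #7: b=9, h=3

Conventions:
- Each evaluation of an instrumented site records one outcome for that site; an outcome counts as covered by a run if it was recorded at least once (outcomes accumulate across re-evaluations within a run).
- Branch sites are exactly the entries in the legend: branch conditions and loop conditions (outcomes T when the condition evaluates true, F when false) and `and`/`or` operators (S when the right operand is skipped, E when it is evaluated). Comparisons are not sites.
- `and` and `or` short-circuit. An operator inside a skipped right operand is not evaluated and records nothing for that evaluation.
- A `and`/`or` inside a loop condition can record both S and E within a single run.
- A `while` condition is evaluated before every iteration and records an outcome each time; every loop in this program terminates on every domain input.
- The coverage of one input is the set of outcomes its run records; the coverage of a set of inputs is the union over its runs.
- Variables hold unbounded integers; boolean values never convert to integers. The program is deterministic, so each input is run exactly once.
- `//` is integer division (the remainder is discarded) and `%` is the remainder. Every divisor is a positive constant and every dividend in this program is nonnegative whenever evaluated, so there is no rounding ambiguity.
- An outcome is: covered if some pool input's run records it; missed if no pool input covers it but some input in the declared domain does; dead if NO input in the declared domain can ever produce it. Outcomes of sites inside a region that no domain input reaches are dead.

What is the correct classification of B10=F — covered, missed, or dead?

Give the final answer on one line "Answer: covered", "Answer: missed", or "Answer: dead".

B10=F is recorded by pool input(s) 1, 2, 3, 4, 5, 6, 7 -> covered

Answer: covered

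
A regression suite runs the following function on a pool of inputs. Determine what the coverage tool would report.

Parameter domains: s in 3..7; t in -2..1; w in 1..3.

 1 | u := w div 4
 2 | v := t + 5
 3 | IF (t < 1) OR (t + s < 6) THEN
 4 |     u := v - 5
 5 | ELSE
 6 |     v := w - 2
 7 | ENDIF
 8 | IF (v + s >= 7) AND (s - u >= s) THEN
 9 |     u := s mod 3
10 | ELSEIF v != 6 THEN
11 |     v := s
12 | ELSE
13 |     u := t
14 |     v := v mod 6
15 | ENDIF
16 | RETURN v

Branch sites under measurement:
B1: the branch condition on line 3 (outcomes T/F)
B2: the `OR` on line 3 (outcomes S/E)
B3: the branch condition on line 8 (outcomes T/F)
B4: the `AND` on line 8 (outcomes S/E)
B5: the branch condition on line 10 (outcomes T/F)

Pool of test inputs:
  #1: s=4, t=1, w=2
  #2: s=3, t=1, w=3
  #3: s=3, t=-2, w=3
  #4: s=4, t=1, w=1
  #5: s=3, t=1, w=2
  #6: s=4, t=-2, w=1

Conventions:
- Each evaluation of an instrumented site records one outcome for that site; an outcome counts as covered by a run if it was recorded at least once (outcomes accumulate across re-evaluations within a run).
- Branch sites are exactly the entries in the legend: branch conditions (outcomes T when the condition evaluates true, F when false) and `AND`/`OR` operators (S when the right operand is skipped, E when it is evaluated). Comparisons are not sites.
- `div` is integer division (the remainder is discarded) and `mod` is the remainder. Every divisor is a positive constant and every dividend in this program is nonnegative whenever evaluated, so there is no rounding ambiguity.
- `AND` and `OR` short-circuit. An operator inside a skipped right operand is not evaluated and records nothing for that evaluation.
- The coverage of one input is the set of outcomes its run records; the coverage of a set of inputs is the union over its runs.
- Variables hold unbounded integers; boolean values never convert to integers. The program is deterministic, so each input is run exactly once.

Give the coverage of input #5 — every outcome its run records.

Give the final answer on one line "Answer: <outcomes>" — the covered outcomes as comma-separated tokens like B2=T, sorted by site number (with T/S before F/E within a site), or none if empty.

Event log for input #5 (s=3, t=1, w=2):
  B2->E, B1->T, B4->E, B3->F, B5->F
distinct outcomes covered: B1=T, B2=E, B3=F, B4=E, B5=F

Answer: B1=T, B2=E, B3=F, B4=E, B5=F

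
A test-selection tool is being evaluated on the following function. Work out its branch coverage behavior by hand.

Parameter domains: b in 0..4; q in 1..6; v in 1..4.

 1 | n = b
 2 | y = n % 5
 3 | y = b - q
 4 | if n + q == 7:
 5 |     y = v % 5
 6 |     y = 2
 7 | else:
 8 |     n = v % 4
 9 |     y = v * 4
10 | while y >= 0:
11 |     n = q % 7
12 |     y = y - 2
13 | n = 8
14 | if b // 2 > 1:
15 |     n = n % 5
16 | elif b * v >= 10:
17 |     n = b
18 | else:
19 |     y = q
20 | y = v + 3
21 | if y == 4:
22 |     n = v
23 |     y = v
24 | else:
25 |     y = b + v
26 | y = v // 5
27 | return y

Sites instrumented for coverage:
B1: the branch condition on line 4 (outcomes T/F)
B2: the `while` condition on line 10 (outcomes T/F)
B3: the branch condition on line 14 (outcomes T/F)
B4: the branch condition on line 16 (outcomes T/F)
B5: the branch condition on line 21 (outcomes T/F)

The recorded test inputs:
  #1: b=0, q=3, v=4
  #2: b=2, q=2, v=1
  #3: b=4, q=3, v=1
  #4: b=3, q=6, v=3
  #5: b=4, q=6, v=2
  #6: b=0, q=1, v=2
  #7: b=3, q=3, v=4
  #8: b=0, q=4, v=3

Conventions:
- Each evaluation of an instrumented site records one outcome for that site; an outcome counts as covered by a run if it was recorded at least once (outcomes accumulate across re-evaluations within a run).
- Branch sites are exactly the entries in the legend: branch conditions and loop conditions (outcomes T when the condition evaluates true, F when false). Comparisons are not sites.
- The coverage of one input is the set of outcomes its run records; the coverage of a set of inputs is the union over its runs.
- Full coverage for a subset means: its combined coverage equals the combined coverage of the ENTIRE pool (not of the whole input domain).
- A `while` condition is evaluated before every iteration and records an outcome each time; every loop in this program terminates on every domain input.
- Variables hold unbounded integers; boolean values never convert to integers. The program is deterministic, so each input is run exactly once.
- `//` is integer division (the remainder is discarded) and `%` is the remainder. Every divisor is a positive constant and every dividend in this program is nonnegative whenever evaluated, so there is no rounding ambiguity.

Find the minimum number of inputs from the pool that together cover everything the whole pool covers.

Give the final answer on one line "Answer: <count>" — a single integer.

input #1 (b=0, q=3, v=4): events B1->F, B2->T, B2->T, B2->T, B2->T, B2->T, B2->T, B2->T, B2->T, B2->T, B2->F, B3->F, B4->F, B5->F; covers B1=F, B2=T, B2=F, B3=F, B4=F, B5=F
input #2 (b=2, q=2, v=1): events B1->F, B2->T, B2->T, B2->T, B2->F, B3->F, B4->F, B5->T; covers B1=F, B2=T, B2=F, B3=F, B4=F, B5=T
input #3 (b=4, q=3, v=1): events B1->T, B2->T, B2->T, B2->F, B3->T, B5->T; covers B1=T, B2=T, B2=F, B3=T, B5=T
input #4 (b=3, q=6, v=3): events B1->F, B2->T, B2->T, B2->T, B2->T, B2->T, B2->T, B2->T, B2->F, B3->F, B4->F, B5->F; covers B1=F, B2=T, B2=F, B3=F, B4=F, B5=F
input #5 (b=4, q=6, v=2): events B1->F, B2->T, B2->T, B2->T, B2->T, B2->T, B2->F, B3->T, B5->F; covers B1=F, B2=T, B2=F, B3=T, B5=F
input #6 (b=0, q=1, v=2): events B1->F, B2->T, B2->T, B2->T, B2->T, B2->T, B2->F, B3->F, B4->F, B5->F; covers B1=F, B2=T, B2=F, B3=F, B4=F, B5=F
input #7 (b=3, q=3, v=4): events B1->F, B2->T, B2->T, B2->T, B2->T, B2->T, B2->T, B2->T, B2->T, B2->T, B2->F, B3->F, B4->T, B5->F; covers B1=F, B2=T, B2=F, B3=F, B4=T, B5=F
input #8 (b=0, q=4, v=3): events B1->F, B2->T, B2->T, B2->T, B2->T, B2->T, B2->T, B2->T, B2->F, B3->F, B4->F, B5->F; covers B1=F, B2=T, B2=F, B3=F, B4=F, B5=F
the full pool covers 10 outcomes: B1=T, B1=F, B2=T, B2=F, B3=T, B3=F, B4=T, B4=F, B5=T, B5=F
size 1 is not enough: best union over all size-1 subsets is 6/10
size 2 is not enough: best union over all size-2 subsets is 9/10
inputs {1, 3, 7} (size 3) cover everything; no size-3 subset with a lexicographically smaller index list covers all 10

Answer: 3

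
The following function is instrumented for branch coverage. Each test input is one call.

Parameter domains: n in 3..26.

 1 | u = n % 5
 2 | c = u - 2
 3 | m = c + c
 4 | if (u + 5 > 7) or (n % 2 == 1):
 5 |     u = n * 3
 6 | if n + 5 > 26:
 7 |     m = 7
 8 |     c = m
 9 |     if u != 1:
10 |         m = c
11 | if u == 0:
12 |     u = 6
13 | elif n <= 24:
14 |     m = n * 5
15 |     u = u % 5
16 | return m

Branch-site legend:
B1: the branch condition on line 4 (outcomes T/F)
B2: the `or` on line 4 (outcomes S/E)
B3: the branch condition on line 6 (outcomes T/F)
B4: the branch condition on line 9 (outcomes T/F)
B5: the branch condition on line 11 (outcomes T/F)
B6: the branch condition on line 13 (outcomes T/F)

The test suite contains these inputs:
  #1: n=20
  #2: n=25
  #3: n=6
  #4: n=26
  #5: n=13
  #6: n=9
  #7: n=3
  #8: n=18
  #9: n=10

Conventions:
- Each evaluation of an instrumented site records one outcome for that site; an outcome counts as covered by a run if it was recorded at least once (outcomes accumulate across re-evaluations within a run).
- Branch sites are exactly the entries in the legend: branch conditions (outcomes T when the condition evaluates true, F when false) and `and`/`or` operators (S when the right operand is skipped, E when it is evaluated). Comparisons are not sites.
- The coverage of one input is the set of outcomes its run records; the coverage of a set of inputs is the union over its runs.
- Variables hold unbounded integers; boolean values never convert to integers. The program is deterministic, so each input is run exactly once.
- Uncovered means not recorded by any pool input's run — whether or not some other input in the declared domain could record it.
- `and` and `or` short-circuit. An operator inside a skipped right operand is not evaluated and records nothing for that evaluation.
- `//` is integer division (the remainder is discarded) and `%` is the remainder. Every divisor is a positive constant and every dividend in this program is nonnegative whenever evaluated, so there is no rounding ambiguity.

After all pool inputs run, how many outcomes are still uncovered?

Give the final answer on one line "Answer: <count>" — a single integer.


test 1 (n=20) fires B2->E, B1->F, B3->F, B5->T; hits B1=F, B2=E, B3=F, B5=T
test 2 (n=25) fires B2->E, B1->T, B3->T, B4->T, B5->F, B6->F; hits B1=T, B2=E, B3=T, B4=T, B5=F, B6=F
test 3 (n=6) fires B2->E, B1->F, B3->F, B5->F, B6->T; hits B1=F, B2=E, B3=F, B5=F, B6=T
test 4 (n=26) fires B2->E, B1->F, B3->T, B4->F, B5->F, B6->F; hits B1=F, B2=E, B3=T, B4=F, B5=F, B6=F
test 5 (n=13) fires B2->S, B1->T, B3->F, B5->F, B6->T; hits B1=T, B2=S, B3=F, B5=F, B6=T
test 6 (n=9) fires B2->S, B1->T, B3->F, B5->F, B6->T; hits B1=T, B2=S, B3=F, B5=F, B6=T
test 7 (n=3) fires B2->S, B1->T, B3->F, B5->F, B6->T; hits B1=T, B2=S, B3=F, B5=F, B6=T
test 8 (n=18) fires B2->S, B1->T, B3->F, B5->F, B6->T; hits B1=T, B2=S, B3=F, B5=F, B6=T
test 9 (n=10) fires B2->E, B1->F, B3->F, B5->T; hits B1=F, B2=E, B3=F, B5=T
union over the pool: B1=T, B1=F, B2=S, B2=E, B3=T, B3=F, B4=T, B4=F, B5=T, B5=F, B6=T, B6=F
uncovered (0 of 12): none
Answer: 0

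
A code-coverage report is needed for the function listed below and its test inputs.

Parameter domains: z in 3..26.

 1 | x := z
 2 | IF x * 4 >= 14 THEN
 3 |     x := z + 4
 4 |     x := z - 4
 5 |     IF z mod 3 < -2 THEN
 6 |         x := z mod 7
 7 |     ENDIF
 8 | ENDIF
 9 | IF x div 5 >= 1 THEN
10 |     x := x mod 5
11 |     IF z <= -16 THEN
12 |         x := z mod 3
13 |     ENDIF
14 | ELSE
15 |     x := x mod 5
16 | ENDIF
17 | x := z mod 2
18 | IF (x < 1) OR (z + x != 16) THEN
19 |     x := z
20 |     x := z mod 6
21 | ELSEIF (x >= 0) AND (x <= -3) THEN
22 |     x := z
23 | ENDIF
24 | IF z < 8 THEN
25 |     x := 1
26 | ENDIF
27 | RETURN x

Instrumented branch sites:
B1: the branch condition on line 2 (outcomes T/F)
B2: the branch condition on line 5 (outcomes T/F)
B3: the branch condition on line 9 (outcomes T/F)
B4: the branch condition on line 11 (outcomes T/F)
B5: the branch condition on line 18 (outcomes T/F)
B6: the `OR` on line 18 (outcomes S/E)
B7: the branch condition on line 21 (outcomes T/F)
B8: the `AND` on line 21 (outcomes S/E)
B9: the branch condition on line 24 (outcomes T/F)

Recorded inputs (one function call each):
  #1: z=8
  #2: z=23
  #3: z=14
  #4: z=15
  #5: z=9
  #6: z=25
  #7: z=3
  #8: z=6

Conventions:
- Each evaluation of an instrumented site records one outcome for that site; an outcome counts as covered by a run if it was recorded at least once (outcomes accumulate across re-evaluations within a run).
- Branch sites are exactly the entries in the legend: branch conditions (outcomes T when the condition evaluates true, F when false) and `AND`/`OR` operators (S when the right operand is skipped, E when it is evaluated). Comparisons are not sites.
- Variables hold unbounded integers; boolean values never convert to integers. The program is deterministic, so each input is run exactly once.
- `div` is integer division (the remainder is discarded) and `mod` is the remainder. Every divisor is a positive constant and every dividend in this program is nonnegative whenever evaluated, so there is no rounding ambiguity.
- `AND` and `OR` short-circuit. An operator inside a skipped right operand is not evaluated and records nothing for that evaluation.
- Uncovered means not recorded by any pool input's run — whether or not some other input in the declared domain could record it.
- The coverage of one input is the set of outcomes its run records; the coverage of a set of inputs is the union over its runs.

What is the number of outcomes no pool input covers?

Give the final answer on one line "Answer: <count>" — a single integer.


#1 (z=8) -> covered: B1=T, B2=F, B3=F, B5=T, B6=S, B9=F
#2 (z=23) -> covered: B1=T, B2=F, B3=T, B4=F, B5=T, B6=E, B9=F
#3 (z=14) -> covered: B1=T, B2=F, B3=T, B4=F, B5=T, B6=S, B9=F
#4 (z=15) -> covered: B1=T, B2=F, B3=T, B4=F, B5=F, B6=E, B7=F, B8=E, B9=F
#5 (z=9) -> covered: B1=T, B2=F, B3=T, B4=F, B5=T, B6=E, B9=F
#6 (z=25) -> covered: B1=T, B2=F, B3=T, B4=F, B5=T, B6=E, B9=F
#7 (z=3) -> covered: B1=F, B3=F, B5=T, B6=E, B9=T
#8 (z=6) -> covered: B1=T, B2=F, B3=F, B5=T, B6=S, B9=T
union over the pool: B1=T, B1=F, B2=F, B3=T, B3=F, B4=F, B5=T, B5=F, B6=S, B6=E, B7=F, B8=E, B9=T, B9=F
uncovered (4 of 18): B2=T, B4=T, B7=T, B8=S
Answer: 4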